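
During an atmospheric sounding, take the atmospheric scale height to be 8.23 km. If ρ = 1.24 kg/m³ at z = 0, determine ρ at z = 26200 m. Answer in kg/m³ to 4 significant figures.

ρ ≈ 0.05139 kg/m³

In an isothermal atmosphere, density decays like pressure: ρ = ρ₀ exp(−z/H).
z/H = 26200/8230.0 = 3.1835; exp(−3.1835) = 0.041440.
ρ = 1.24 × 0.041440 = 0.051386 kg/m³.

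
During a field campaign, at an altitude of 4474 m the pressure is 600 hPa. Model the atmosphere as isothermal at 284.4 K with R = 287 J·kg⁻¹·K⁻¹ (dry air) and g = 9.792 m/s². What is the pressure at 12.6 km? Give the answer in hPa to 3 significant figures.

P ≈ 226 hPa

Scale height: H = RT/g = 287 × 284.4 / 9.792 = 8335.7 m.
Between two levels, P₂ = P₁ exp(−Δz/H) with Δz = z₂ − z₁.
Δz = 12600 − 4474.0 = 8126.0 m; Δz/H = 8126.0/8335.7 = 0.97484.
P₂ = 600 × exp(−0.97484) = 600 × 0.37725 = 226.35 hPa.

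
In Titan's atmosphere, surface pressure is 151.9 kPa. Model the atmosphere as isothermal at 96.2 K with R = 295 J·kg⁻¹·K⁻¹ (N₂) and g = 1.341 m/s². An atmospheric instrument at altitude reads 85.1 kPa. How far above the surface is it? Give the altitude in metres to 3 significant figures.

z ≈ 12300 m

Scale height: H = RT/g = 295 × 96.2 / 1.341 = 21163 m.
Invert the barometric formula: z = H ln(P₀/P).
P₀/P = 151.9/85.1 = 1.7850; ln(1.7850) = 0.57942.
z = 21163 × 0.57942 = 12262 m.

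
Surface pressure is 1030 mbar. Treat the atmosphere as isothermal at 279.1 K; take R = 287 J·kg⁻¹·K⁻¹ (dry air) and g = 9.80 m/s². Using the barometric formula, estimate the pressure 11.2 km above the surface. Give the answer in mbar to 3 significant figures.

P ≈ 262 mbar

Scale height: H = RT/g = 287 × 279.1 / 9.80 = 8173.6 m.
Barometric formula: P = P₀ exp(−z/H).
z/H = 11200/8173.6 = 1.3703; exp(−1.3703) = 0.25403.
P = 1030 × 0.25403 = 261.65 mbar.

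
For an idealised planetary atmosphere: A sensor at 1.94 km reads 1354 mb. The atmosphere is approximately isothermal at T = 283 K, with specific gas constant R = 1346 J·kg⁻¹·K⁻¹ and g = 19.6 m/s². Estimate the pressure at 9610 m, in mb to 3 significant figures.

P ≈ 912 mb

Scale height: H = RT/g = 1346 × 283 / 19.6 = 19435 m.
Between two levels, P₂ = P₁ exp(−Δz/H) with Δz = z₂ − z₁.
Δz = 9610.0 − 1940.0 = 7670.0 m; Δz/H = 7670.0/19435 = 0.39465.
P₂ = 1354 × exp(−0.39465) = 1354 × 0.67392 = 912.49 mb.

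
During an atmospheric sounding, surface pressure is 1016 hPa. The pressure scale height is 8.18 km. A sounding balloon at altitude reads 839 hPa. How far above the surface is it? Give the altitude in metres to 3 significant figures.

Invert the barometric formula: z = H ln(P₀/P).
P₀/P = 1016/839 = 1.2110; ln(1.2110) = 0.19145.
z = 8180.0 × 0.19145 = 1566.1 m.

z ≈ 1570 m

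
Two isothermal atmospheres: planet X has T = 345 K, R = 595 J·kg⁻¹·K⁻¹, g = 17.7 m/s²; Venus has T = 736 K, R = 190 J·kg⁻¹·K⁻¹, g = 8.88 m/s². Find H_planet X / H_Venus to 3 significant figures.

H_planet X/H_Venus ≈ 0.736

H = RT/g for each body.
H_planet X = 595 × 345 / 17.7 = 11597 m.
H_Venus = 190 × 736 / 8.88 = 15748 m.
H_planet X/H_Venus = 11597/15748 = 0.73641.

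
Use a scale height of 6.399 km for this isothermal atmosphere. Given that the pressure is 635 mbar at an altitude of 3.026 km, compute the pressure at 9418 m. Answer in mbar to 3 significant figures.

P ≈ 234 mbar

Between two levels, P₂ = P₁ exp(−Δz/H) with Δz = z₂ − z₁.
Δz = 9418.0 − 3026.0 = 6392.0 m; Δz/H = 6392.0/6399.0 = 0.99891.
P₂ = 635 × exp(−0.99891) = 635 × 0.36828 = 233.86 mbar.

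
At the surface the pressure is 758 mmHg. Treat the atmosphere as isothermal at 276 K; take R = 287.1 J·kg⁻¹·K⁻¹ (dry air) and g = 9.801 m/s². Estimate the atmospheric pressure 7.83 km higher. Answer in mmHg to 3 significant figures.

Scale height: H = RT/g = 287.1 × 276 / 9.801 = 8084.8 m.
Barometric formula: P = P₀ exp(−z/H).
z/H = 7830.0/8084.8 = 0.96848; exp(−0.96848) = 0.37966.
P = 758 × 0.37966 = 287.78 mmHg.

P ≈ 288 mmHg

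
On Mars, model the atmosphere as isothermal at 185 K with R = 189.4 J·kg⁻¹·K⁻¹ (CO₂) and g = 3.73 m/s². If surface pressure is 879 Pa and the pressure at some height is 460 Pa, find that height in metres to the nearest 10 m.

z ≈ 6080 m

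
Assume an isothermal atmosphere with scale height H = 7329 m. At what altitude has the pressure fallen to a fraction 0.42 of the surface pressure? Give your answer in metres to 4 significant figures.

Set P/P₀ = exp(−z/H) = 0.42, so z = −H ln(0.42).
−ln(0.42) = 0.86750; z = 7329.0 × 0.86750 = 6357.9 m.

z ≈ 6358 m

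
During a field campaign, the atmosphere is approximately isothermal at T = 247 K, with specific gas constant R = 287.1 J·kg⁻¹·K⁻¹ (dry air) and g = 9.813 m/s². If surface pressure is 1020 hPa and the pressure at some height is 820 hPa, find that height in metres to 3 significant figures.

z ≈ 1580 m

Scale height: H = RT/g = 287.1 × 247 / 9.813 = 7226.5 m.
Invert the barometric formula: z = H ln(P₀/P).
P₀/P = 1020/820 = 1.2439; ln(1.2439) = 0.21825.
z = 7226.5 × 0.21825 = 1577.2 m.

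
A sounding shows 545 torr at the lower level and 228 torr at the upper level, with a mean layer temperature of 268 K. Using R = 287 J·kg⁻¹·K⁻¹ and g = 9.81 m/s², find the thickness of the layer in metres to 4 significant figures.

Δz ≈ 6833 m

Hypsometric equation: Δz = (R T̄/g) ln(P₁/P₂).
R T̄/g = 287 × 268 / 9.81 = 7840.6 m.
ln(545/228) = ln(2.3904) = 0.87146.
Δz = 7840.6 × 0.87146 = 6832.8 m.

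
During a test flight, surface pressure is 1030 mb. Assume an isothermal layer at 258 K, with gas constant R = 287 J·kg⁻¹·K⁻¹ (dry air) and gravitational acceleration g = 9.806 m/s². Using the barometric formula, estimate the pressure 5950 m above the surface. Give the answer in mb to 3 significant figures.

P ≈ 468 mb

Scale height: H = RT/g = 287 × 258 / 9.806 = 7551.1 m.
Barometric formula: P = P₀ exp(−z/H).
z/H = 5950.0/7551.1 = 0.78796; exp(−0.78796) = 0.45477.
P = 1030 × 0.45477 = 468.41 mb.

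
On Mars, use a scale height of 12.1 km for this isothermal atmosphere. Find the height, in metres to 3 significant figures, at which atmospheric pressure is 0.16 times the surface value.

Set P/P₀ = exp(−z/H) = 0.16, so z = −H ln(0.16).
−ln(0.16) = 1.8326; z = 12100 × 1.8326 = 22174 m.

z ≈ 22200 m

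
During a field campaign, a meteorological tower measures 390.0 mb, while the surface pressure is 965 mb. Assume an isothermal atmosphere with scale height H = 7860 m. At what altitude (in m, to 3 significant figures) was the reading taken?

z ≈ 7120 m

Invert the barometric formula: z = H ln(P₀/P).
P₀/P = 965/390.0 = 2.4744; ln(2.4744) = 0.90600.
z = 7860.0 × 0.90600 = 7121.2 m.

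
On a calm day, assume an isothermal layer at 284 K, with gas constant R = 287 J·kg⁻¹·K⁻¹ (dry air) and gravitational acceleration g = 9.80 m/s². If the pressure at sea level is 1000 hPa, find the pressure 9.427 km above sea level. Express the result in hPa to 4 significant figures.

P ≈ 321.9 hPa

Scale height: H = RT/g = 287 × 284 / 9.80 = 8317.1 m.
Barometric formula: P = P₀ exp(−z/H).
z/H = 9427.0/8317.1 = 1.1334; exp(−1.1334) = 0.32194.
P = 1000 × 0.32194 = 321.94 hPa.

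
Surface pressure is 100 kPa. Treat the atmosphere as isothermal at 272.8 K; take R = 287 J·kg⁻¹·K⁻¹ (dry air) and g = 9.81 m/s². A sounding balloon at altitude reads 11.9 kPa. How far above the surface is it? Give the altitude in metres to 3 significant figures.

z ≈ 17000 m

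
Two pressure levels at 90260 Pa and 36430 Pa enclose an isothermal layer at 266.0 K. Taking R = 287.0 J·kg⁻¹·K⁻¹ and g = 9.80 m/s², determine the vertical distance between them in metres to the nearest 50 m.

Δz ≈ 7050 m

Hypsometric equation: Δz = (R T̄/g) ln(P₁/P₂).
R T̄/g = 287.0 × 266.0 / 9.80 = 7790.0 m.
ln(90260/36430) = ln(2.4776) = 0.90729.
Δz = 7790.0 × 0.90729 = 7067.8 m.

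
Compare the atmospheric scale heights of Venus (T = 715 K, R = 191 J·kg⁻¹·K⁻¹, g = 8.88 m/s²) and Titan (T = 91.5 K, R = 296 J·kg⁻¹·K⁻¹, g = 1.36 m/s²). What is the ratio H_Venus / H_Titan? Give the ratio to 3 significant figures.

H_Venus/H_Titan ≈ 0.772

H = RT/g for each body.
H_Venus = 191 × 715 / 8.88 = 15379 m.
H_Titan = 296 × 91.5 / 1.36 = 19915 m.
H_Venus/H_Titan = 15379/19915 = 0.77223.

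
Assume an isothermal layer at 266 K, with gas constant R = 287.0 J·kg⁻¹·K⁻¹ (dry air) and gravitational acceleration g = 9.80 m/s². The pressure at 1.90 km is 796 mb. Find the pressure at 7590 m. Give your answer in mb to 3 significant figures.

P ≈ 383 mb

Scale height: H = RT/g = 287.0 × 266 / 9.80 = 7790.0 m.
Between two levels, P₂ = P₁ exp(−Δz/H) with Δz = z₂ − z₁.
Δz = 7590.0 − 1900.0 = 5690.0 m; Δz/H = 5690.0/7790.0 = 0.73042.
P₂ = 796 × exp(−0.73042) = 796 × 0.48171 = 383.44 mb.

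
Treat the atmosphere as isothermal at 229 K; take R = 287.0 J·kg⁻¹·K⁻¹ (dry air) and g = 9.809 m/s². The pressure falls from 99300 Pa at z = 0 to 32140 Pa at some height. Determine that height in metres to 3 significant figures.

Scale height: H = RT/g = 287.0 × 229 / 9.809 = 6700.3 m.
Invert the barometric formula: z = H ln(P₀/P).
P₀/P = 99300/32140 = 3.0896; ln(3.0896) = 1.1280.
z = 6700.3 × 1.1280 = 7557.9 m.

z ≈ 7560 m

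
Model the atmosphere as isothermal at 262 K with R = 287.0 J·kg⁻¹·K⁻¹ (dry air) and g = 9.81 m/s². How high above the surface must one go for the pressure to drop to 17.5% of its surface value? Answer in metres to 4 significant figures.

z ≈ 13360 m

Scale height: H = RT/g = 287.0 × 262 / 9.81 = 7665.0 m.
Set P/P₀ = exp(−z/H) = 0.175, so z = −H ln(0.175).
−ln(0.175) = 1.7430; z = 7665.0 × 1.7430 = 13360 m.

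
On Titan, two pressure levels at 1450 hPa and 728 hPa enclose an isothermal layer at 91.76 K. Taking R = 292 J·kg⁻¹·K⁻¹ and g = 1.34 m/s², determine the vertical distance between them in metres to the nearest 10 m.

Δz ≈ 13780 m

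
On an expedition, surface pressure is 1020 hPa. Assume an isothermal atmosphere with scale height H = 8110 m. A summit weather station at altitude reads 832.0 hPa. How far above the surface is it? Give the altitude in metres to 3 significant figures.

z ≈ 1650 m

Invert the barometric formula: z = H ln(P₀/P).
P₀/P = 1020/832.0 = 1.2260; ln(1.2260) = 0.20376.
z = 8110.0 × 0.20376 = 1652.5 m.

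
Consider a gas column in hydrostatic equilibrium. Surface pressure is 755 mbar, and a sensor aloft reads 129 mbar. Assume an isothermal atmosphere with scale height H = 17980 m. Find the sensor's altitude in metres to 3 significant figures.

z ≈ 31800 m

Invert the barometric formula: z = H ln(P₀/P).
P₀/P = 755/129 = 5.8527; ln(5.8527) = 1.7669.
z = 17980 × 1.7669 = 31769 m.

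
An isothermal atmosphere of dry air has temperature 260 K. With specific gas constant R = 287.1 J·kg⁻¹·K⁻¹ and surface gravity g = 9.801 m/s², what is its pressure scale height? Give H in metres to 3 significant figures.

The scale height of an isothermal atmosphere is H = RT/g.
H = 287.1 × 260 / 9.801 = 74646/9.801 = 7616.2 m.

H ≈ 7620 m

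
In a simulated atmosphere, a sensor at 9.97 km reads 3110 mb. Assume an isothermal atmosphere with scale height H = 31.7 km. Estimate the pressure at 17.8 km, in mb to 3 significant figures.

Between two levels, P₂ = P₁ exp(−Δz/H) with Δz = z₂ − z₁.
Δz = 17800 − 9970.0 = 7830.0 m; Δz/H = 7830.0/31700 = 0.24700.
P₂ = 3110 × exp(−0.24700) = 3110 × 0.78114 = 2429.3 mb.

P ≈ 2430 mb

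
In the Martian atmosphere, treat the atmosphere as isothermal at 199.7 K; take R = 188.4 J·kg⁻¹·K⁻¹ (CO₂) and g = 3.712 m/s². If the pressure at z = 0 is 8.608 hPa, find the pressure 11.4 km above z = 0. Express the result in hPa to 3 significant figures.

P ≈ 2.80 hPa

Scale height: H = RT/g = 188.4 × 199.7 / 3.712 = 10136 m.
Barometric formula: P = P₀ exp(−z/H).
z/H = 11400/10136 = 1.1247; exp(−1.1247) = 0.32475.
P = 8.608 × 0.32475 = 2.7954 hPa.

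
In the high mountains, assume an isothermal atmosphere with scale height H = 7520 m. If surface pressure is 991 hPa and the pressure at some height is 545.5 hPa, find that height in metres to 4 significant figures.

z ≈ 4490 m

Invert the barometric formula: z = H ln(P₀/P).
P₀/P = 991/545.5 = 1.8167; ln(1.8167) = 0.59702.
z = 7520.0 × 0.59702 = 4489.6 m.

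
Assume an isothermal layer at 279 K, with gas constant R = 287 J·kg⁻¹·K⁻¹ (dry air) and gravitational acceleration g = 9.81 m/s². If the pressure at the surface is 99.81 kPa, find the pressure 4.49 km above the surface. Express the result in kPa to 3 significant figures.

P ≈ 57.6 kPa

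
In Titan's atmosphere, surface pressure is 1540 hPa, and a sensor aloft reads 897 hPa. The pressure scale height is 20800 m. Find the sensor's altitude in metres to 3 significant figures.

z ≈ 11200 m

Invert the barometric formula: z = H ln(P₀/P).
P₀/P = 1540/897 = 1.7168; ln(1.7168) = 0.54046.
z = 20800 × 0.54046 = 11242 m.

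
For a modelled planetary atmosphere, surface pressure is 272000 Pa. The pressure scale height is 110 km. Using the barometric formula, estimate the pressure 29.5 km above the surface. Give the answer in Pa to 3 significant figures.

P ≈ 208000 Pa

Barometric formula: P = P₀ exp(−z/H).
z/H = 29500/110000 = 0.26818; exp(−0.26818) = 0.76477.
P = 272000 × 0.76477 = 208020 Pa.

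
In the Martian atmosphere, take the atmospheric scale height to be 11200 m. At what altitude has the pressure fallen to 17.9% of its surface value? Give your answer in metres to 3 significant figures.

z ≈ 19300 m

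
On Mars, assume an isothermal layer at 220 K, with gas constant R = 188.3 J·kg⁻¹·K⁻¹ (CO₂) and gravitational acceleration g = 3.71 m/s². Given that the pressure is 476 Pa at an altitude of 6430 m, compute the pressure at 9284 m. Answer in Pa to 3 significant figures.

Scale height: H = RT/g = 188.3 × 220 / 3.71 = 11166 m.
Between two levels, P₂ = P₁ exp(−Δz/H) with Δz = z₂ − z₁.
Δz = 9284.0 − 6430.0 = 2854.0 m; Δz/H = 2854.0/11166 = 0.25560.
P₂ = 476 × exp(−0.25560) = 476 × 0.77445 = 368.64 Pa.

P ≈ 369 Pa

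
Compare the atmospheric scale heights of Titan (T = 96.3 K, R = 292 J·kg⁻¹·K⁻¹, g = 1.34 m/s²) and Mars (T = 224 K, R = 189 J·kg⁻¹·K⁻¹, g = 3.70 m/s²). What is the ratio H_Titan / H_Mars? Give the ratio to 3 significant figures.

H_Titan/H_Mars ≈ 1.83

H = RT/g for each body.
H_Titan = 292 × 96.3 / 1.34 = 20985 m.
H_Mars = 189 × 224 / 3.70 = 11442 m.
H_Titan/H_Mars = 20985/11442 = 1.8340.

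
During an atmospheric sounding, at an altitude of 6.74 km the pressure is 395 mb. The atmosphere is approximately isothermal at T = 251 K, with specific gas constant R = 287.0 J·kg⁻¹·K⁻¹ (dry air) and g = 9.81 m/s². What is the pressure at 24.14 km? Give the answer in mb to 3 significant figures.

P ≈ 36.9 mb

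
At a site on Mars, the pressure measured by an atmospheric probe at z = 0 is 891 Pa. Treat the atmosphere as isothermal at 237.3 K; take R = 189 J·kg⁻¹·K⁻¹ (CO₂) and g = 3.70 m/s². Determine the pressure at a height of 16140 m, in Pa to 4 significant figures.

P ≈ 235.3 Pa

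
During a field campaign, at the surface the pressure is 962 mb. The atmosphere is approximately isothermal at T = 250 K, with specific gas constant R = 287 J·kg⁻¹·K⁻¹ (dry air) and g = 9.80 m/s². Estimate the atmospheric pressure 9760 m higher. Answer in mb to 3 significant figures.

P ≈ 254 mb

Scale height: H = RT/g = 287 × 250 / 9.80 = 7321.4 m.
Barometric formula: P = P₀ exp(−z/H).
z/H = 9760.0/7321.4 = 1.3331; exp(−1.3331) = 0.26366.
P = 962 × 0.26366 = 253.64 mb.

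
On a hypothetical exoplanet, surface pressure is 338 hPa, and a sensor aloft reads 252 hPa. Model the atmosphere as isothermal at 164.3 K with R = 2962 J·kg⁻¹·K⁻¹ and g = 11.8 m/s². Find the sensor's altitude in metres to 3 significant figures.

Scale height: H = RT/g = 2962 × 164.3 / 11.8 = 41242 m.
Invert the barometric formula: z = H ln(P₀/P).
P₀/P = 338/252 = 1.3413; ln(1.3413) = 0.29364.
z = 41242 × 0.29364 = 12110 m.

z ≈ 12100 m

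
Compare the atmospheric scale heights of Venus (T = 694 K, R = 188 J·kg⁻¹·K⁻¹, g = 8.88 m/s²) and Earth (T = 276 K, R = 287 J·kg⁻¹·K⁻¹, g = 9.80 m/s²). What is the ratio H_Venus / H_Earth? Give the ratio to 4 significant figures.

H = RT/g for each body.
H_Venus = 188 × 694 / 8.88 = 14693 m.
H_Earth = 287 × 276 / 9.80 = 8082.9 m.
H_Venus/H_Earth = 14693/8082.9 = 1.8178.

H_Venus/H_Earth ≈ 1.818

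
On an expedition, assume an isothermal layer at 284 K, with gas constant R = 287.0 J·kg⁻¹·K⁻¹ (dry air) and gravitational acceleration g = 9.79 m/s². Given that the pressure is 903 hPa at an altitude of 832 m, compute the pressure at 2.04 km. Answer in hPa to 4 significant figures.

P ≈ 781.0 hPa

Scale height: H = RT/g = 287.0 × 284 / 9.79 = 8325.6 m.
Between two levels, P₂ = P₁ exp(−Δz/H) with Δz = z₂ − z₁.
Δz = 2040.0 − 832.00 = 1208.0 m; Δz/H = 1208.0/8325.6 = 0.14509.
P₂ = 903 × exp(−0.14509) = 903 × 0.86494 = 781.04 hPa.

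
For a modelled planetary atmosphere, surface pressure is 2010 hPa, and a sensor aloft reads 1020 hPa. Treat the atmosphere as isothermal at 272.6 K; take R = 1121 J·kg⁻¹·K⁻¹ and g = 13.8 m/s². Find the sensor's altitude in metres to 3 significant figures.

Scale height: H = RT/g = 1121 × 272.6 / 13.8 = 22144 m.
Invert the barometric formula: z = H ln(P₀/P).
P₀/P = 2010/1020 = 1.9706; ln(1.9706) = 0.67834.
z = 22144 × 0.67834 = 15021 m.

z ≈ 15000 m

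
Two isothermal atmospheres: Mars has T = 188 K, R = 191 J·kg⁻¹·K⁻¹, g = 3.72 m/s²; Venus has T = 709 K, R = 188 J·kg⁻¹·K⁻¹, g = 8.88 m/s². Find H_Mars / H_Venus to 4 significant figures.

H_Mars/H_Venus ≈ 0.6431

H = RT/g for each body.
H_Mars = 191 × 188 / 3.72 = 9652.7 m.
H_Venus = 188 × 709 / 8.88 = 15010 m.
H_Mars/H_Venus = 9652.7/15010 = 0.64308.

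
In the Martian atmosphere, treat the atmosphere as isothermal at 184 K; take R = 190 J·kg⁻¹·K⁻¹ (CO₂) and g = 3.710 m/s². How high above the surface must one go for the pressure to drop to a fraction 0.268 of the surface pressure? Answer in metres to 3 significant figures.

Scale height: H = RT/g = 190 × 184 / 3.710 = 9423.2 m.
Set P/P₀ = exp(−z/H) = 0.268, so z = −H ln(0.268).
−ln(0.268) = 1.3168; z = 9423.2 × 1.3168 = 12408 m.

z ≈ 12400 m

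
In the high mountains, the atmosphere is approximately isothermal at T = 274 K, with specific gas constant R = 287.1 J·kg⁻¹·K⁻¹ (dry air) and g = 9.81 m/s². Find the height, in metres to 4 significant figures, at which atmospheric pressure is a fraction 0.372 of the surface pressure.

z ≈ 7930 m

Scale height: H = RT/g = 287.1 × 274 / 9.81 = 8018.9 m.
Set P/P₀ = exp(−z/H) = 0.372, so z = −H ln(0.372).
−ln(0.372) = 0.98886; z = 8018.9 × 0.98886 = 7929.6 m.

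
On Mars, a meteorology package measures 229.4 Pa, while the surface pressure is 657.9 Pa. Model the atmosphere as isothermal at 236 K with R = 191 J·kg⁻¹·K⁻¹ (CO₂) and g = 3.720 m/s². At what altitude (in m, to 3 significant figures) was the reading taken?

z ≈ 12800 m

Scale height: H = RT/g = 191 × 236 / 3.720 = 12117 m.
Invert the barometric formula: z = H ln(P₀/P).
P₀/P = 657.9/229.4 = 2.8679; ln(2.8679) = 1.0536.
z = 12117 × 1.0536 = 12766 m.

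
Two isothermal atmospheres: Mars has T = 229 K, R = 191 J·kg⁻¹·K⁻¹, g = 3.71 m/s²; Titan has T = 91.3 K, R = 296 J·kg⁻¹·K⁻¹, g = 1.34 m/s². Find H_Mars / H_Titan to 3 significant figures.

H = RT/g for each body.
H_Mars = 191 × 229 / 3.71 = 11789 m.
H_Titan = 296 × 91.3 / 1.34 = 20168 m.
H_Mars/H_Titan = 11789/20168 = 0.58454.

H_Mars/H_Titan ≈ 0.585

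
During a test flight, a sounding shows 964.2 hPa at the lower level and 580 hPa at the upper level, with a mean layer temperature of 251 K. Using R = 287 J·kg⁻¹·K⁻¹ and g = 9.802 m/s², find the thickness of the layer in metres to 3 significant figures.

Hypsometric equation: Δz = (R T̄/g) ln(P₁/P₂).
R T̄/g = 287 × 251 / 9.802 = 7349.2 m.
ln(964.2/580) = ln(1.6624) = 0.50826.
Δz = 7349.2 × 0.50826 = 3735.3 m.

Δz ≈ 3740 m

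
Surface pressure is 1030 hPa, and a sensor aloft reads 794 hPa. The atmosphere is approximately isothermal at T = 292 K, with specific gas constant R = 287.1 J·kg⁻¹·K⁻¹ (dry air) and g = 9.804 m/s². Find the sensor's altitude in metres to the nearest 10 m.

Scale height: H = RT/g = 287.1 × 292 / 9.804 = 8550.9 m.
Invert the barometric formula: z = H ln(P₀/P).
P₀/P = 1030/794 = 1.2972; ln(1.2972) = 0.26021.
z = 8550.9 × 0.26021 = 2225.0 m.

z ≈ 2230 m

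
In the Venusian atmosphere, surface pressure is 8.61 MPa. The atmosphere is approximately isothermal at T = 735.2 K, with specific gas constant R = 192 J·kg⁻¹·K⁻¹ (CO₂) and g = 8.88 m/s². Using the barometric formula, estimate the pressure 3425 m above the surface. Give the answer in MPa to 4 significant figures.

Scale height: H = RT/g = 192 × 735.2 / 8.88 = 15896 m.
Barometric formula: P = P₀ exp(−z/H).
z/H = 3425.0/15896 = 0.21546; exp(−0.21546) = 0.80617.
P = 8.61 × 0.80617 = 6.9411 MPa.

P ≈ 6.941 MPa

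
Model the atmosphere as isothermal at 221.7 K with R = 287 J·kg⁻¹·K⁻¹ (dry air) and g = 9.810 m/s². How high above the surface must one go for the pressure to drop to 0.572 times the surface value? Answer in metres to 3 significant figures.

Scale height: H = RT/g = 287 × 221.7 / 9.810 = 6486.0 m.
Set P/P₀ = exp(−z/H) = 0.572, so z = −H ln(0.572).
−ln(0.572) = 0.55862; z = 6486.0 × 0.55862 = 3623.2 m.

z ≈ 3620 m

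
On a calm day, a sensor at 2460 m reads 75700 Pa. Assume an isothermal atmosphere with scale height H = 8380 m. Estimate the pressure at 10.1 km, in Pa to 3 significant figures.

P ≈ 30400 Pa

Between two levels, P₂ = P₁ exp(−Δz/H) with Δz = z₂ − z₁.
Δz = 10100 − 2460.0 = 7640.0 m; Δz/H = 7640.0/8380.0 = 0.91169.
P₂ = 75700 × exp(−0.91169) = 75700 × 0.40184 = 30419 Pa.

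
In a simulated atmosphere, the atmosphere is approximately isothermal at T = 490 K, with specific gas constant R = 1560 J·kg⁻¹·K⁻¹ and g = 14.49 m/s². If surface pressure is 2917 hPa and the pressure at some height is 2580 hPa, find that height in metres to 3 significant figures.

Scale height: H = RT/g = 1560 × 490 / 14.49 = 52754 m.
Invert the barometric formula: z = H ln(P₀/P).
P₀/P = 2917/2580 = 1.1306; ln(1.1306) = 0.12275.
z = 52754 × 0.12275 = 6475.6 m.

z ≈ 6480 m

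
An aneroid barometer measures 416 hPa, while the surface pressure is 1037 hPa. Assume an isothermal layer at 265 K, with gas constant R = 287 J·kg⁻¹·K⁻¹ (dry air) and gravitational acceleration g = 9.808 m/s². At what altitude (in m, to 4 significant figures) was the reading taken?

z ≈ 7083 m

Scale height: H = RT/g = 287 × 265 / 9.808 = 7754.4 m.
Invert the barometric formula: z = H ln(P₀/P).
P₀/P = 1037/416 = 2.4928; ln(2.4928) = 0.91341.
z = 7754.4 × 0.91341 = 7082.9 m.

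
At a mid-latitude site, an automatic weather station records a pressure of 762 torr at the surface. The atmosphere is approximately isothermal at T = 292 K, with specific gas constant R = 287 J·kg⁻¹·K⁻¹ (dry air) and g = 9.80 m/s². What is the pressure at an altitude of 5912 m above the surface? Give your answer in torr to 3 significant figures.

P ≈ 382 torr

Scale height: H = RT/g = 287 × 292 / 9.80 = 8551.4 m.
Barometric formula: P = P₀ exp(−z/H).
z/H = 5912.0/8551.4 = 0.69135; exp(−0.69135) = 0.50090.
P = 762 × 0.50090 = 381.69 torr.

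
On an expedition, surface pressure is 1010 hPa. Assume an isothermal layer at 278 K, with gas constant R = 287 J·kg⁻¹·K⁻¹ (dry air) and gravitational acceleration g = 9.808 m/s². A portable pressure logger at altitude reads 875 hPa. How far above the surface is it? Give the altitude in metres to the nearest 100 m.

z ≈ 1200 m

Scale height: H = RT/g = 287 × 278 / 9.808 = 8134.8 m.
Invert the barometric formula: z = H ln(P₀/P).
P₀/P = 1010/875 = 1.1543; ln(1.1543) = 0.14349.
z = 8134.8 × 0.14349 = 1167.3 m.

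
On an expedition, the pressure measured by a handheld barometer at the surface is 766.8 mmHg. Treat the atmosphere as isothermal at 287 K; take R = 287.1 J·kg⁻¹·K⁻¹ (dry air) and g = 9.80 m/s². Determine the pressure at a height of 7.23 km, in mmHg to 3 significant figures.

P ≈ 325 mmHg

Scale height: H = RT/g = 287.1 × 287 / 9.80 = 8407.9 m.
Barometric formula: P = P₀ exp(−z/H).
z/H = 7230.0/8407.9 = 0.85991; exp(−0.85991) = 0.42320.
P = 766.8 × 0.42320 = 324.51 mmHg.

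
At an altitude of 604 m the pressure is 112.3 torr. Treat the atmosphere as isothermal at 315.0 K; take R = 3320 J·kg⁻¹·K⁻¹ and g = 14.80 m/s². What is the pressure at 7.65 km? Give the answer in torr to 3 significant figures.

Scale height: H = RT/g = 3320 × 315.0 / 14.80 = 70662 m.
Between two levels, P₂ = P₁ exp(−Δz/H) with Δz = z₂ − z₁.
Δz = 7650.0 − 604.00 = 7046.0 m; Δz/H = 7046.0/70662 = 0.099714.
P₂ = 112.3 × exp(−0.099714) = 112.3 × 0.90510 = 101.64 torr.

P ≈ 102 torr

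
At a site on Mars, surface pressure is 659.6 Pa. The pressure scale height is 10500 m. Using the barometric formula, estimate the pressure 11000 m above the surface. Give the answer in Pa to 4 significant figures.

Barometric formula: P = P₀ exp(−z/H).
z/H = 11000/10500 = 1.0476; exp(−1.0476) = 0.35078.
P = 659.6 × 0.35078 = 231.37 Pa.

P ≈ 231.4 Pa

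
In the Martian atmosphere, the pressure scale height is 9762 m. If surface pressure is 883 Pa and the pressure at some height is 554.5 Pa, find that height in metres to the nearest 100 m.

z ≈ 4500 m

Invert the barometric formula: z = H ln(P₀/P).
P₀/P = 883/554.5 = 1.5924; ln(1.5924) = 0.46524.
z = 9762.0 × 0.46524 = 4541.7 m.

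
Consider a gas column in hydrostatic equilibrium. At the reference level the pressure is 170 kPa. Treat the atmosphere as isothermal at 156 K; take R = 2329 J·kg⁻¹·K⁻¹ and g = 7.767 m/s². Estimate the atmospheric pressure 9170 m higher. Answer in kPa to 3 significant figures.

Scale height: H = RT/g = 2329 × 156 / 7.767 = 46778 m.
Barometric formula: P = P₀ exp(−z/H).
z/H = 9170.0/46778 = 0.19603; exp(−0.19603) = 0.82199.
P = 170 × 0.82199 = 139.74 kPa.

P ≈ 140 kPa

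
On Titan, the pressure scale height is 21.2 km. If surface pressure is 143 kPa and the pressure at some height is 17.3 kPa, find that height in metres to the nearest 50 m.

z ≈ 44800 m

Invert the barometric formula: z = H ln(P₀/P).
P₀/P = 143/17.3 = 8.2659; ln(8.2659) = 2.1121.
z = 21200 × 2.1121 = 44777 m.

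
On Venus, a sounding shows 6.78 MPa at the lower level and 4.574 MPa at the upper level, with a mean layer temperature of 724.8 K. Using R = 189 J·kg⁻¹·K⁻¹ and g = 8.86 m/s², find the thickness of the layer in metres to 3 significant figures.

Δz ≈ 6090 m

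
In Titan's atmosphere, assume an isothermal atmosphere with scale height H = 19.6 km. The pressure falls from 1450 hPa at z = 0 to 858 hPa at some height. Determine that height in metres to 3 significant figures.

Invert the barometric formula: z = H ln(P₀/P).
P₀/P = 1450/858 = 1.6900; ln(1.6900) = 0.52473.
z = 19600 × 0.52473 = 10285 m.

z ≈ 10300 m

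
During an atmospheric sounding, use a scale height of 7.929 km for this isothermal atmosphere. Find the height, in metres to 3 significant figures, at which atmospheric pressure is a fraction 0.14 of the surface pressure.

z ≈ 15600 m

Set P/P₀ = exp(−z/H) = 0.14, so z = −H ln(0.14).
−ln(0.14) = 1.9661; z = 7929.0 × 1.9661 = 15589 m.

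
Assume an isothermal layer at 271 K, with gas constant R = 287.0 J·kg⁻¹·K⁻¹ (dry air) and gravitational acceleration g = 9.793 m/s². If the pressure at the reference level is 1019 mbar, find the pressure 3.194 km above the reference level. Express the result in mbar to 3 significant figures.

P ≈ 682 mbar

Scale height: H = RT/g = 287.0 × 271 / 9.793 = 7942.1 m.
Barometric formula: P = P₀ exp(−z/H).
z/H = 3194.0/7942.1 = 0.40216; exp(−0.40216) = 0.66887.
P = 1019 × 0.66887 = 681.58 mbar.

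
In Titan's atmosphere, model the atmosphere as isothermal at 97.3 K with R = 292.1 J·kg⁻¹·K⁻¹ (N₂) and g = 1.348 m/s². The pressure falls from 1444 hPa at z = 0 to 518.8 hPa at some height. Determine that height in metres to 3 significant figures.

Scale height: H = RT/g = 292.1 × 97.3 / 1.348 = 21084 m.
Invert the barometric formula: z = H ln(P₀/P).
P₀/P = 1444/518.8 = 2.7833; ln(2.7833) = 1.0236.
z = 21084 × 1.0236 = 21582 m.

z ≈ 21600 m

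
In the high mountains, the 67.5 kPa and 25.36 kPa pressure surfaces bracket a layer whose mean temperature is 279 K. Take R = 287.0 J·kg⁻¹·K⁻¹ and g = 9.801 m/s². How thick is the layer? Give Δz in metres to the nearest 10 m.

Δz ≈ 8000 m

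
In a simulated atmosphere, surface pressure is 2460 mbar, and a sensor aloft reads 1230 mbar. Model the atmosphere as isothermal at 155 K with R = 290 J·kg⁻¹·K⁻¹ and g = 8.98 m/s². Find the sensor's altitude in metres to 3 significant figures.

Scale height: H = RT/g = 290 × 155 / 8.98 = 5005.6 m.
Invert the barometric formula: z = H ln(P₀/P).
P₀/P = 2460/1230 = 2.0000; ln(2.0000) = 0.69315.
z = 5005.6 × 0.69315 = 3469.6 m.

z ≈ 3470 m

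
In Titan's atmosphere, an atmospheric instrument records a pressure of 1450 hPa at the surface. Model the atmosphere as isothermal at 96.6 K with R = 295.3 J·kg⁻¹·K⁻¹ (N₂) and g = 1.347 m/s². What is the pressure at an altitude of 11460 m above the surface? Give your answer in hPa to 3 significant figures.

Scale height: H = RT/g = 295.3 × 96.6 / 1.347 = 21177 m.
Barometric formula: P = P₀ exp(−z/H).
z/H = 11460/21177 = 0.54115; exp(−0.54115) = 0.58208.
P = 1450 × 0.58208 = 844.02 hPa.

P ≈ 844 hPa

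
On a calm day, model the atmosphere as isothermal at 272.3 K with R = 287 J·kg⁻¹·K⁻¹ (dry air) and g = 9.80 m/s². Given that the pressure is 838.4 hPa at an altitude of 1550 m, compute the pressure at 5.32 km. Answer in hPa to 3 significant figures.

Scale height: H = RT/g = 287 × 272.3 / 9.80 = 7974.5 m.
Between two levels, P₂ = P₁ exp(−Δz/H) with Δz = z₂ − z₁.
Δz = 5320.0 − 1550.0 = 3770.0 m; Δz/H = 3770.0/7974.5 = 0.47276.
P₂ = 838.4 × exp(−0.47276) = 838.4 × 0.62328 = 522.56 hPa.

P ≈ 523 hPa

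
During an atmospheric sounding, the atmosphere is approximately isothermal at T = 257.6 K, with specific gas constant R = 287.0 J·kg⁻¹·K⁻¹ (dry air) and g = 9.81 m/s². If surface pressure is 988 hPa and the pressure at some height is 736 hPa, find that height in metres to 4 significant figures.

z ≈ 2219 m

Scale height: H = RT/g = 287.0 × 257.6 / 9.81 = 7536.3 m.
Invert the barometric formula: z = H ln(P₀/P).
P₀/P = 988/736 = 1.3424; ln(1.3424) = 0.29446.
z = 7536.3 × 0.29446 = 2219.1 m.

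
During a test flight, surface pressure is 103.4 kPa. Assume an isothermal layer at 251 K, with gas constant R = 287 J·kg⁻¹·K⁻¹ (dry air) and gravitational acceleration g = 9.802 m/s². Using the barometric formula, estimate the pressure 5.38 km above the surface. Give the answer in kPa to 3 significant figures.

Scale height: H = RT/g = 287 × 251 / 9.802 = 7349.2 m.
Barometric formula: P = P₀ exp(−z/H).
z/H = 5380.0/7349.2 = 0.73205; exp(−0.73205) = 0.48092.
P = 103.4 × 0.48092 = 49.727 kPa.

P ≈ 49.7 kPa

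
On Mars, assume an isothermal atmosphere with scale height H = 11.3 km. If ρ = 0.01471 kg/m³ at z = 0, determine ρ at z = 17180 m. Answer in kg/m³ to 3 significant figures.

ρ ≈ 0.00322 kg/m³

In an isothermal atmosphere, density decays like pressure: ρ = ρ₀ exp(−z/H).
z/H = 17180/11300 = 1.5204; exp(−1.5204) = 0.21862.
ρ = 0.01471 × 0.21862 = 0.0032159 kg/m³.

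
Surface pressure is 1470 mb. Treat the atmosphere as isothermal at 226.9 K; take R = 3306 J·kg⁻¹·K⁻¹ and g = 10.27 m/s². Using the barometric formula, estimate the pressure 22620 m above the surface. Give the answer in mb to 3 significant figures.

Scale height: H = RT/g = 3306 × 226.9 / 10.27 = 73041 m.
Barometric formula: P = P₀ exp(−z/H).
z/H = 22620/73041 = 0.30969; exp(−0.30969) = 0.73367.
P = 1470 × 0.73367 = 1078.5 mb.

P ≈ 1080 mb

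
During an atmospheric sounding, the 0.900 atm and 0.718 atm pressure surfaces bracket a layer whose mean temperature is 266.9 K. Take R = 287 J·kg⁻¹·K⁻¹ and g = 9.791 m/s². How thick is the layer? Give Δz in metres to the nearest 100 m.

Hypsometric equation: Δz = (R T̄/g) ln(P₁/P₂).
R T̄/g = 287 × 266.9 / 9.791 = 7823.5 m.
ln(0.900/0.718) = ln(1.2535) = 0.22594.
Δz = 7823.5 × 0.22594 = 1767.6 m.

Δz ≈ 1800 m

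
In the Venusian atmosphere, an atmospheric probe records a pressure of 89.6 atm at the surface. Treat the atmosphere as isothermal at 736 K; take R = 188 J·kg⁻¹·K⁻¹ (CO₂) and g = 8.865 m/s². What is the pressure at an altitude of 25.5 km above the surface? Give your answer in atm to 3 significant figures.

Scale height: H = RT/g = 188 × 736 / 8.865 = 15608 m.
Barometric formula: P = P₀ exp(−z/H).
z/H = 25500/15608 = 1.6338; exp(−1.6338) = 0.19519.
P = 89.6 × 0.19519 = 17.489 atm.

P ≈ 17.5 atm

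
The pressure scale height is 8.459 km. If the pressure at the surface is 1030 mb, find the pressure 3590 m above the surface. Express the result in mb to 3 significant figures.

P ≈ 674 mb

Barometric formula: P = P₀ exp(−z/H).
z/H = 3590.0/8459.0 = 0.42440; exp(−0.42440) = 0.65416.
P = 1030 × 0.65416 = 673.78 mb.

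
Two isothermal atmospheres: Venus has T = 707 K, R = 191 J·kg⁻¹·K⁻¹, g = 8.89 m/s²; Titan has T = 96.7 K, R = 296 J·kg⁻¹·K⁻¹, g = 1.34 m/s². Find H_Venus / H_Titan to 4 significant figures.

H = RT/g for each body.
H_Venus = 191 × 707 / 8.89 = 15190 m.
H_Titan = 296 × 96.7 / 1.34 = 21361 m.
H_Venus/H_Titan = 15190/21361 = 0.71111.

H_Venus/H_Titan ≈ 0.7111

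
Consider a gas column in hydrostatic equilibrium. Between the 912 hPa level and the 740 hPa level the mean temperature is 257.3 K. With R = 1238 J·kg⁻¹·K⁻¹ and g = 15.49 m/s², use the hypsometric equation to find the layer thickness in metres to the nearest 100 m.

Δz ≈ 4300 m

Hypsometric equation: Δz = (R T̄/g) ln(P₁/P₂).
R T̄/g = 1238 × 257.3 / 15.49 = 20564 m.
ln(912/740) = ln(1.2324) = 0.20896.
Δz = 20564 × 0.20896 = 4297.1 m.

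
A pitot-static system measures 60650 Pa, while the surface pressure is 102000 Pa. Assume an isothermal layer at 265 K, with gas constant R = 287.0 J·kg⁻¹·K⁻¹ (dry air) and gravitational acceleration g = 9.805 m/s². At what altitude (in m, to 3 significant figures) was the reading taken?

z ≈ 4030 m

Scale height: H = RT/g = 287.0 × 265 / 9.805 = 7756.8 m.
Invert the barometric formula: z = H ln(P₀/P).
P₀/P = 102000/60650 = 1.6818; ln(1.6818) = 0.51986.
z = 7756.8 × 0.51986 = 4032.5 m.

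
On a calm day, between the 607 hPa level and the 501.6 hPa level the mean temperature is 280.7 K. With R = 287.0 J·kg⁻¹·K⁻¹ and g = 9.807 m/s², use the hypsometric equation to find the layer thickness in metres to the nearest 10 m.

Δz ≈ 1570 m

Hypsometric equation: Δz = (R T̄/g) ln(P₁/P₂).
R T̄/g = 287.0 × 280.7 / 9.807 = 8214.6 m.
ln(607/501.6) = ln(1.2101) = 0.19070.
Δz = 8214.6 × 0.19070 = 1566.5 m.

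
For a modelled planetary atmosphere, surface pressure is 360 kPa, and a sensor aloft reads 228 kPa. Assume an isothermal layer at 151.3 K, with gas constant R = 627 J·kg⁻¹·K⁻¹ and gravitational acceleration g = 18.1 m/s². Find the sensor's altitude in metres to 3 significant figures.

z ≈ 2390 m

Scale height: H = RT/g = 627 × 151.3 / 18.1 = 5241.2 m.
Invert the barometric formula: z = H ln(P₀/P).
P₀/P = 360/228 = 1.5789; ln(1.5789) = 0.45673.
z = 5241.2 × 0.45673 = 2393.8 m.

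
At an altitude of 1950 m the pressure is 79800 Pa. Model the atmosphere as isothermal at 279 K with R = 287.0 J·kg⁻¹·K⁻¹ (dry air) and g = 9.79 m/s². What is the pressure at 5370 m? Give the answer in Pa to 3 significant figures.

P ≈ 52500 Pa

Scale height: H = RT/g = 287.0 × 279 / 9.79 = 8179.1 m.
Between two levels, P₂ = P₁ exp(−Δz/H) with Δz = z₂ − z₁.
Δz = 5370.0 − 1950.0 = 3420.0 m; Δz/H = 3420.0/8179.1 = 0.41814.
P₂ = 79800 × exp(−0.41814) = 79800 × 0.65827 = 52530 Pa.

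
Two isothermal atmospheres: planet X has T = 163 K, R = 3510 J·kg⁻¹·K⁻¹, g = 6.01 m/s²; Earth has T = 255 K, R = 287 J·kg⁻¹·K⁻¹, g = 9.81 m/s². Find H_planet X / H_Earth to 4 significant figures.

H = RT/g for each body.
H_planet X = 3510 × 163 / 6.01 = 95196 m.
H_Earth = 287 × 255 / 9.81 = 7460.2 m.
H_planet X/H_Earth = 95196/7460.2 = 12.761.

H_planet X/H_Earth ≈ 12.76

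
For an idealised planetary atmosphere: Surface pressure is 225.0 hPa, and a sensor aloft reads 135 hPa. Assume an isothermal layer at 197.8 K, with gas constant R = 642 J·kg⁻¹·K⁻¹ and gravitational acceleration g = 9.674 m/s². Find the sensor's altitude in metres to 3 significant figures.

z ≈ 6710 m

Scale height: H = RT/g = 642 × 197.8 / 9.674 = 13127 m.
Invert the barometric formula: z = H ln(P₀/P).
P₀/P = 225.0/135 = 1.6667; ln(1.6667) = 0.51085.
z = 13127 × 0.51085 = 6705.9 m.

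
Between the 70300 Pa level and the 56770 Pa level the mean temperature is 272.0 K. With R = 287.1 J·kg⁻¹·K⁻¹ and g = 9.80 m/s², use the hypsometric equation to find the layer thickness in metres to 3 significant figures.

Hypsometric equation: Δz = (R T̄/g) ln(P₁/P₂).
R T̄/g = 287.1 × 272.0 / 9.80 = 7968.5 m.
ln(70300/56770) = ln(1.2383) = 0.21374.
Δz = 7968.5 × 0.21374 = 1703.2 m.

Δz ≈ 1700 m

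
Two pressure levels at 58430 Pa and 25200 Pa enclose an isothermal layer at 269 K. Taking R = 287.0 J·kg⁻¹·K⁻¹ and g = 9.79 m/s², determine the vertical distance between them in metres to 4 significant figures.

Hypsometric equation: Δz = (R T̄/g) ln(P₁/P₂).
R T̄/g = 287.0 × 269 / 9.79 = 7885.9 m.
ln(58430/25200) = ln(2.3187) = 0.84101.
Δz = 7885.9 × 0.84101 = 6632.1 m.

Δz ≈ 6632 m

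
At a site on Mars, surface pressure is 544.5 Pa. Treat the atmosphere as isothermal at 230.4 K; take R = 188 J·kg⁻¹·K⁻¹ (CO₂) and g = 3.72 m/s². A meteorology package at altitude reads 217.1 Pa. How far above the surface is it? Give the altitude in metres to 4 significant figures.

Scale height: H = RT/g = 188 × 230.4 / 3.72 = 11644 m.
Invert the barometric formula: z = H ln(P₀/P).
P₀/P = 544.5/217.1 = 2.5081; ln(2.5081) = 0.91953.
z = 11644 × 0.91953 = 10707 m.

z ≈ 10710 m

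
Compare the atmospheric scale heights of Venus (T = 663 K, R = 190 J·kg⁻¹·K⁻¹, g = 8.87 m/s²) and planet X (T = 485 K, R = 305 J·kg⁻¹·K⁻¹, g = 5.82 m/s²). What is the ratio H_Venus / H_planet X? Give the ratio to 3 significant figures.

H = RT/g for each body.
H_Venus = 190 × 663 / 8.87 = 14202 m.
H_planet X = 305 × 485 / 5.82 = 25417 m.
H_Venus/H_planet X = 14202/25417 = 0.55876.

H_Venus/H_planet X ≈ 0.559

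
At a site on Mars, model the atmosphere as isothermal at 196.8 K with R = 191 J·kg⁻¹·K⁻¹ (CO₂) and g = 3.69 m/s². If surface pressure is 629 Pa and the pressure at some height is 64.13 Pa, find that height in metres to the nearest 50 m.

z ≈ 23250 m

Scale height: H = RT/g = 191 × 196.8 / 3.69 = 10187 m.
Invert the barometric formula: z = H ln(P₀/P).
P₀/P = 629/64.13 = 9.8082; ln(9.8082) = 2.2832.
z = 10187 × 2.2832 = 23259 m.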